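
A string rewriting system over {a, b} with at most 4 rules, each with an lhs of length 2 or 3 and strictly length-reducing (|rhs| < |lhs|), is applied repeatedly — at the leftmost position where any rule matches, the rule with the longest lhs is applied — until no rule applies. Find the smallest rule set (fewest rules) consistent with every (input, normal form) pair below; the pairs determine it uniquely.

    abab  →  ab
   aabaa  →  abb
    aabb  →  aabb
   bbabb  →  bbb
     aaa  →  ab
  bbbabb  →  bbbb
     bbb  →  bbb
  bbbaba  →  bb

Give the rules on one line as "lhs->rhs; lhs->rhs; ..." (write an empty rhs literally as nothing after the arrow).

  | abab => ab
  | aabaa => aaab => abb
  | aabb
  | bbabb => bbb

aaa->ab; ba->; baa->ab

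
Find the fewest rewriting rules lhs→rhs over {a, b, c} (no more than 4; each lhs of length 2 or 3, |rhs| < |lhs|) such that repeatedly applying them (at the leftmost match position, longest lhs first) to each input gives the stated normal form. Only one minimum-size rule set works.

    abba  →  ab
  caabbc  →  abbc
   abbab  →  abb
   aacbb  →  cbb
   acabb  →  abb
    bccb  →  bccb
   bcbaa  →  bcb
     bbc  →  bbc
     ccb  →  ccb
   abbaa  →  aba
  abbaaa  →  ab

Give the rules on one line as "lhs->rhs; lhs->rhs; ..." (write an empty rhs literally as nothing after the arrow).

aa->; bba->b; ca->

  | abba => ab
  | caabbc => abbc
  | abbab => abb
  | aacbb => cbb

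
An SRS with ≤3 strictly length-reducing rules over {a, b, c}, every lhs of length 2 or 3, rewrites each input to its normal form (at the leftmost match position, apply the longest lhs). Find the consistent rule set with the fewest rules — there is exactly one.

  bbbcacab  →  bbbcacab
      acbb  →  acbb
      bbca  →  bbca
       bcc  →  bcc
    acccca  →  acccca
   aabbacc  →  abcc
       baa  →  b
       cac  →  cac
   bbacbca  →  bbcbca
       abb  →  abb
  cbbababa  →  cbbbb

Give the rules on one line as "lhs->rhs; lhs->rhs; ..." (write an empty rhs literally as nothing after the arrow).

aab->a; ba->b

  | bbbcacab
  | acbb
  | bbca
  | bcc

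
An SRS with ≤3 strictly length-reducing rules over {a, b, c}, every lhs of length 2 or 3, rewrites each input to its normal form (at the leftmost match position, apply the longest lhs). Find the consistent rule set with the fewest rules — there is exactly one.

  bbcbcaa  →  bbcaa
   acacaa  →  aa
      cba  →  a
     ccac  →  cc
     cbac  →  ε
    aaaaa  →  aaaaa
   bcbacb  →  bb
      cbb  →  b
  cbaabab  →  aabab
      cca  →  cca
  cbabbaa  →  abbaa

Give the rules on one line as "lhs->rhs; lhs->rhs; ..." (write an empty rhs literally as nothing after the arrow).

  | bbcbcaa => bbcaa
  | acacaa => acaa => aa
  | cba => a
  | ccac => cc

ac->; cb->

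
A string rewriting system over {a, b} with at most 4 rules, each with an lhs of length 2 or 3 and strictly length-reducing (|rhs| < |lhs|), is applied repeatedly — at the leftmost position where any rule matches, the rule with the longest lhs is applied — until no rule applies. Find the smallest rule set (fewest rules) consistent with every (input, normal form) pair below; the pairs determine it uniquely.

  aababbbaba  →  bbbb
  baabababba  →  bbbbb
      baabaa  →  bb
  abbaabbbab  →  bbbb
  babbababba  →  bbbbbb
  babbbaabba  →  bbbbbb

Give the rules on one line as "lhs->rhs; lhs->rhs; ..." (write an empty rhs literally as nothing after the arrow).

aaa->; ab->a; ba->b

  | aababbbaba => aaabbbaba => bbbaba => bbbba => bbbb
  | baabababba => babababba => bbababba => bbbabba => bbbbba => bbbbb
  | baabaa => babaa => bbaa => bba => bb
  | abbaabbbab => abaabbbab => aaabbbab => bbbab => bbbb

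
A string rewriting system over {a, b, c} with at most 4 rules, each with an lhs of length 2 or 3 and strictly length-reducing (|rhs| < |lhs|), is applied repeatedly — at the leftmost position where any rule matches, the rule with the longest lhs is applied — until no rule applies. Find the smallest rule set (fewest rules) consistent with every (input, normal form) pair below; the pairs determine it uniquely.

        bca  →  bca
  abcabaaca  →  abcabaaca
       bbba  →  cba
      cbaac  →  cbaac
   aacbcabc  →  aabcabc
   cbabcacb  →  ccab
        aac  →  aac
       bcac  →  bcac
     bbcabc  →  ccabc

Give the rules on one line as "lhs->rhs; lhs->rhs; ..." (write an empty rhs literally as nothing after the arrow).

acb->ab; bab->; bb->c

  | bca
  | abcabaaca
  | bbba => cba
  | cbaac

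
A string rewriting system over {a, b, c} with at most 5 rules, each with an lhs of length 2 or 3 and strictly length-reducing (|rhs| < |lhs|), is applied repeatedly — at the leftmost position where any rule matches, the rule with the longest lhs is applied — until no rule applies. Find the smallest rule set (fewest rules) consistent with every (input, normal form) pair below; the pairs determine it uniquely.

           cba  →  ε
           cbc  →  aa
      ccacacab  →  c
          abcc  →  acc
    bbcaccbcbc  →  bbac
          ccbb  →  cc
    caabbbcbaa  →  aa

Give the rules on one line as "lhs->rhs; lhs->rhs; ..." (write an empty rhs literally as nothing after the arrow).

  | cba => ca => ε
  | cbc => aa
  | ccacacab => ccacab => ccab => cb => c
  | abcc => acc

ab->a; ca->; cb->c; cbc->aa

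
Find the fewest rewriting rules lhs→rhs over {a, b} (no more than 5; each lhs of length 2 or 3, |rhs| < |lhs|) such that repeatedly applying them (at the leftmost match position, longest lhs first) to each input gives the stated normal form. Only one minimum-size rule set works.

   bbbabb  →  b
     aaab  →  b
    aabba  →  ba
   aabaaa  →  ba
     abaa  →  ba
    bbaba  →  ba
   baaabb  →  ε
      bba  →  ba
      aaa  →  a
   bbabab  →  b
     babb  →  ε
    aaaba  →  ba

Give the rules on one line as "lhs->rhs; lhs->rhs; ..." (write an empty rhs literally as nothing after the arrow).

aa->a; ab->b; bb->b; bbb->

  | bbbabb => abb => bb => b
  | aaab => aab => ab => b
  | aabba => abba => bba => ba
  | aabaaa => abaaa => baaa => baa => ba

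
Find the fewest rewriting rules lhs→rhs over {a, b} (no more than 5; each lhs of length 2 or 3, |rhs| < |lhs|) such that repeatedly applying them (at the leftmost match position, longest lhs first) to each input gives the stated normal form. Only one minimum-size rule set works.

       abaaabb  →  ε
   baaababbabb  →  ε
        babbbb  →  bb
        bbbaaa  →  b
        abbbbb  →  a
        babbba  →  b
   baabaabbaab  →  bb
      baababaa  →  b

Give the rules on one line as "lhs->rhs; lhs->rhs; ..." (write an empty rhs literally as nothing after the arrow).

aa->b; ab->a; ba->b; bbb->

  | abaaabb => aaaabb => baabb => babb => bbb => ε
  | baaababbabb => baababbabb => bababbabb => bbabbabb => bbbbabb => babb => bbb => ε
  | babbbb => bbbbb => bb
  | bbbaaa => aaa => ba => b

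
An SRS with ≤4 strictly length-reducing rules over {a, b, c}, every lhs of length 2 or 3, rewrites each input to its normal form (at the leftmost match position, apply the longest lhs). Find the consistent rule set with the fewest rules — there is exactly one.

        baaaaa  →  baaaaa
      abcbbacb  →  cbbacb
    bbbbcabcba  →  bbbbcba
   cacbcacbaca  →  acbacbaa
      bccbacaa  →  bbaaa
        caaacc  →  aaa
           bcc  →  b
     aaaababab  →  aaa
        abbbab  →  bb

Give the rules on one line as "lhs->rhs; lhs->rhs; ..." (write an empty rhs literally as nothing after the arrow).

ab->; ca->a; cc->

  | baaaaa
  | abcbbacb => cbbacb
  | bbbbcabcba => bbbbabcba => bbbbcba
  | cacbcacbaca => acbcacbaca => acbacbaca => acbacbaa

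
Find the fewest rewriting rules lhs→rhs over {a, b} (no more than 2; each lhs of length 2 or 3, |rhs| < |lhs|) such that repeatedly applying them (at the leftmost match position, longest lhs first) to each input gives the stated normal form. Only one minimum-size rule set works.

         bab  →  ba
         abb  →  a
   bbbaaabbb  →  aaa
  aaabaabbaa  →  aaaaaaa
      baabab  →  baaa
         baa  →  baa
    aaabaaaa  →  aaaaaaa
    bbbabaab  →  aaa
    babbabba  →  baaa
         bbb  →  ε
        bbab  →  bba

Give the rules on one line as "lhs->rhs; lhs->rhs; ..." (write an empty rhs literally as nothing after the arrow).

ab->a; bbb->

  | bab => ba
  | abb => ab => a
  | bbbaaabbb => aaabbb => aaabb => aaab => aaa
  | aaabaabbaa => aaaaabbaa => aaaaabaa => aaaaaaa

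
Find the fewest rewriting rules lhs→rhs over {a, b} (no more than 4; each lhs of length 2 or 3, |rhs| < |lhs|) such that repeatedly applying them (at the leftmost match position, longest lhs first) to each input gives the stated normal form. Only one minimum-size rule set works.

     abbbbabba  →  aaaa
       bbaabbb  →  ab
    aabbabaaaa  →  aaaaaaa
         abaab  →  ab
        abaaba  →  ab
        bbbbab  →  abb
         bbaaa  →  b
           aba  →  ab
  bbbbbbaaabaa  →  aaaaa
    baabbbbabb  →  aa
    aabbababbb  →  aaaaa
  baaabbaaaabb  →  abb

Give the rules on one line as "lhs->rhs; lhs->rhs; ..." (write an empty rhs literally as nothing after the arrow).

ba->b; baa->; bbb->a

  | abbbbabba => aababba => aabbba => aaaa
  | bbaabbb => bbbb => ab
  | aabbabaaaa => aabbbaaaa => aaaaaaa
  | abaab => ab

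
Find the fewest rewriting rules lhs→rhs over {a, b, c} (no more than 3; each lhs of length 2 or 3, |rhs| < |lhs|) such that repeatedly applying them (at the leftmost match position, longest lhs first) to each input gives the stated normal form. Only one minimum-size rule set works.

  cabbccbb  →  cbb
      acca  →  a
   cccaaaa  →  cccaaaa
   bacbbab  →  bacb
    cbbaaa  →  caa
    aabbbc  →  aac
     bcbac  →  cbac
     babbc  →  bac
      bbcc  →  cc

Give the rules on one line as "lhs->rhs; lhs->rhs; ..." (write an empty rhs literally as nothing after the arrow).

  | cabbccbb => cabccbb => caccbb => cbb
  | acca => a
  | cccaaaa
  | bacbbab => bacb

acc->; bba->; bc->c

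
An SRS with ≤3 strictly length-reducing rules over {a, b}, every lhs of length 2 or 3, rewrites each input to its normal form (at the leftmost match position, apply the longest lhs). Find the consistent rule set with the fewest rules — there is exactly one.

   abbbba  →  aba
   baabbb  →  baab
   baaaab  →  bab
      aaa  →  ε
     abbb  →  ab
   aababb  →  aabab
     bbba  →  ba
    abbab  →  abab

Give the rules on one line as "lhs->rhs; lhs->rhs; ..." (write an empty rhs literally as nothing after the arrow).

aaa->; bb->b

  | abbbba => abbba => abba => aba
  | baabbb => baabb => baab
  | baaaab => bab
  | aaa => ε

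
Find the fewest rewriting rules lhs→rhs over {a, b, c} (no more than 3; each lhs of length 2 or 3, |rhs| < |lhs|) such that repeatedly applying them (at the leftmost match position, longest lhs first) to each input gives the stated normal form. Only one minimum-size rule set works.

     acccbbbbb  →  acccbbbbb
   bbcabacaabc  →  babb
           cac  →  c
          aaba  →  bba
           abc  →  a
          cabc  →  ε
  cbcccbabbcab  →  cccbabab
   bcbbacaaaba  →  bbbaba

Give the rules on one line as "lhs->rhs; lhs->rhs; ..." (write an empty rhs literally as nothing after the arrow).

aa->b; bc->; ca->

  | acccbbbbb
  | bbcabacaabc => babacaabc => babaabc => babbbc => babb
  | cac => c
  | aaba => bba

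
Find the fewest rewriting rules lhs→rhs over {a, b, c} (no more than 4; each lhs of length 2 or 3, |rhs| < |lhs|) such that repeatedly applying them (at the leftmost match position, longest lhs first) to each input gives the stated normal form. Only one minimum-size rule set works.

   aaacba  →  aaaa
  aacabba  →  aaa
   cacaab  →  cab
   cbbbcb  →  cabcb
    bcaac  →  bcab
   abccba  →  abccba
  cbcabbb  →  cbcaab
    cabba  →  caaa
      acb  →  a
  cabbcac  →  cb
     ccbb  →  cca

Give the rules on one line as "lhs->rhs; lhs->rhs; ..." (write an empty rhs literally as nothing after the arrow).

ac->b; aca->; bb->a

  | aaacba => aabba => aaaa
  | aacabba => abba => aaa
  | cacaab => cab
  | cbbbcb => cabcb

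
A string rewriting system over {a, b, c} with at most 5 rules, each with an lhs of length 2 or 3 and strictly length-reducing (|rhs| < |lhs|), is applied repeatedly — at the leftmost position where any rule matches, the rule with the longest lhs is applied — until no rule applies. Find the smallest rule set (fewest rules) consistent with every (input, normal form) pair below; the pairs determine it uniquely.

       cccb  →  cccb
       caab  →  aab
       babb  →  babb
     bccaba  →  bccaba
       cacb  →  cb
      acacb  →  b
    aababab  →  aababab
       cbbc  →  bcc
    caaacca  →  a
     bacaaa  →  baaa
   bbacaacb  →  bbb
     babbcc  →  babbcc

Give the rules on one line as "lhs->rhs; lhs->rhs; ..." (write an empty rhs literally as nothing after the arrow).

  | cccb
  | caab => aab
  | babb
  | bccaba

aac->; ac->; caa->aa; cbb->bc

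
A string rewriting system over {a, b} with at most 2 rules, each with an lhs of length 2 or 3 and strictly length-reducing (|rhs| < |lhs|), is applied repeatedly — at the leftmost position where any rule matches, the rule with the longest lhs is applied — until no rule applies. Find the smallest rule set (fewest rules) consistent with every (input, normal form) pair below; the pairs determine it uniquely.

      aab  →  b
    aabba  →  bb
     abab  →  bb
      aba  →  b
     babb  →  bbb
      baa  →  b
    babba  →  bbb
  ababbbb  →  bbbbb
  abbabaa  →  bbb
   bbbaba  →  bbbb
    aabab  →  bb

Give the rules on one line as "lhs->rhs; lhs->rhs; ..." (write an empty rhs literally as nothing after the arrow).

  | aab => ab => b
  | aabba => abba => bba => bb
  | abab => bab => bb
  | aba => ba => b

ab->b; ba->b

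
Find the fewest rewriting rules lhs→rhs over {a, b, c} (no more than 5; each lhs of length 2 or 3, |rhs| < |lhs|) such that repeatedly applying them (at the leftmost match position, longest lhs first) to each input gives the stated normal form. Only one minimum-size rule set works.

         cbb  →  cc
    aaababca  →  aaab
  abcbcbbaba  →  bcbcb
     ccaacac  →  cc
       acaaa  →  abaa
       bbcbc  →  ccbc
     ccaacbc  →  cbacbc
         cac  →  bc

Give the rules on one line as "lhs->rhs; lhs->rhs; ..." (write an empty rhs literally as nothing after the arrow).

  | cbb => cc
  | aaababca => aaaca => aaab
  | abcbcbbaba => bcbcbbaba => bcbccaba => bcbcbba => bcbcca => bcbcb
  | ccaacac => cbacac => cbabc => cc

abc->bc; bab->; bb->c; ca->b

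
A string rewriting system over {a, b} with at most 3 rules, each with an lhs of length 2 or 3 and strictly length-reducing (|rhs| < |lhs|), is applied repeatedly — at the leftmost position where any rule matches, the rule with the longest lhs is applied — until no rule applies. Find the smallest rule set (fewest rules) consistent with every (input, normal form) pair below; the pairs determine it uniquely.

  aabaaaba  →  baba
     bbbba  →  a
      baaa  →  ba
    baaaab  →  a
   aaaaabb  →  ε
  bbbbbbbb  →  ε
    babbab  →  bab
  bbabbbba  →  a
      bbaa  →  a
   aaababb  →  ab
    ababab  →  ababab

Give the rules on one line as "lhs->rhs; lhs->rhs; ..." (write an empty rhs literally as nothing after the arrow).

aa->; bb->a

  | aabaaaba => baaaba => baba
  | bbbba => abba => aaa => a
  | baaa => ba
  | baaaab => baab => bb => a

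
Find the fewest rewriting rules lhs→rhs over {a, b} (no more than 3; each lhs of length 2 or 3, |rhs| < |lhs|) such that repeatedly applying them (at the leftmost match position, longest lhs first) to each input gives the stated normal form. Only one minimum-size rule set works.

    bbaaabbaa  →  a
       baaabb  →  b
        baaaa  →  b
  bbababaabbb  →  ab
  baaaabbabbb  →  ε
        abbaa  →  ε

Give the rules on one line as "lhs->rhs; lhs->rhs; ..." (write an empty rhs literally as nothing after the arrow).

  | bbaaabbaa => aaaabbaa => aabbaa => bbaa => aaa => a
  | baaabb => babb => baa => b
  | baaaa => baa => b
  | bbababaabbb => aababaabbb => babaabbb => babbbb => baabb => bbb => ab

aa->; bb->a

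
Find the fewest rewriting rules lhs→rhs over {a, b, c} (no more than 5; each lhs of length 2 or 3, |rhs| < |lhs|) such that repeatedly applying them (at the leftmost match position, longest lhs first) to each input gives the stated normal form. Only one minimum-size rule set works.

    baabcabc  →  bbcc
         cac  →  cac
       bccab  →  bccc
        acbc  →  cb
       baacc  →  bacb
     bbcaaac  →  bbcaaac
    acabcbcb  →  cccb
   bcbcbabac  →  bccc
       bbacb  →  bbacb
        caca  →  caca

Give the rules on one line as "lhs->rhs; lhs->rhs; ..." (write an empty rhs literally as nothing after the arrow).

  | baabcabc => baccabc => bcbabc => bbcbc => bbcc
  | cac
  | bccab => bccc
  | acbc => acc => cb

ab->c; acc->cb; cba->bc; cbc->cc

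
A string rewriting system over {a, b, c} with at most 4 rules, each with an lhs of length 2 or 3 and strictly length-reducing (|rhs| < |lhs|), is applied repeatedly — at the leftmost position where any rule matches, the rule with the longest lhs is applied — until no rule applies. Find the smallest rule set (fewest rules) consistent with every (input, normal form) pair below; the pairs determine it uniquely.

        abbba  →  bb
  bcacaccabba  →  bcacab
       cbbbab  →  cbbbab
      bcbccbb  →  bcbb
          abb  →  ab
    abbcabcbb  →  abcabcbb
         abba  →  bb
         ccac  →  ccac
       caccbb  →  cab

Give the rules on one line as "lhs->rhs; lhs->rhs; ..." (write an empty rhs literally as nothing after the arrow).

aba->bb; abb->ab; ccb->

  | abbba => abba => aba => bb
  | bcacaccabba => bcacaccaba => bcacaccbb => bcacab
  | cbbbab
  | bcbccbb => bcbb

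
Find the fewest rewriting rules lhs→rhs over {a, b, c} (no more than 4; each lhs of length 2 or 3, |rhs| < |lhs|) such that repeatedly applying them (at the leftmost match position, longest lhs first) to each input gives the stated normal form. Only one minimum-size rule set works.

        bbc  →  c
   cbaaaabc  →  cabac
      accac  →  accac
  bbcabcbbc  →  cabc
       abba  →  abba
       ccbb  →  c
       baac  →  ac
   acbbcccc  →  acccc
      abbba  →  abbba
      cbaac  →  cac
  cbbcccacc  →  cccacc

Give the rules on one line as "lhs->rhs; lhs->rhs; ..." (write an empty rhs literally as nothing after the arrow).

  | bbc => c
  | cbaaaabc => caaabc => cabac
  | accac
  | bbcabcbbc => cabcbbc => cabc

aab->ba; baa->a; bbc->c; cbb->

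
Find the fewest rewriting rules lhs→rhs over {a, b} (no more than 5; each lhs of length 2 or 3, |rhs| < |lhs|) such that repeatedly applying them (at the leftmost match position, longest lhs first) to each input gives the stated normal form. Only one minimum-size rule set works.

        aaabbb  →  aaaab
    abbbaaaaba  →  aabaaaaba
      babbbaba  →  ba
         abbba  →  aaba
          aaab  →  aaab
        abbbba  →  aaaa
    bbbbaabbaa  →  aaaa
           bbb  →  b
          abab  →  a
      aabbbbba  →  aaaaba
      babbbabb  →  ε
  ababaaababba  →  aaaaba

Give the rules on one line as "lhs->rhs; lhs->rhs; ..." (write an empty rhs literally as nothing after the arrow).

abb->aa; bab->; bb->; bba->

  | aaabbb => aaaab
  | abbbaaaaba => aabaaaaba
  | babbbaba => bbaba => ba
  | abbba => aaba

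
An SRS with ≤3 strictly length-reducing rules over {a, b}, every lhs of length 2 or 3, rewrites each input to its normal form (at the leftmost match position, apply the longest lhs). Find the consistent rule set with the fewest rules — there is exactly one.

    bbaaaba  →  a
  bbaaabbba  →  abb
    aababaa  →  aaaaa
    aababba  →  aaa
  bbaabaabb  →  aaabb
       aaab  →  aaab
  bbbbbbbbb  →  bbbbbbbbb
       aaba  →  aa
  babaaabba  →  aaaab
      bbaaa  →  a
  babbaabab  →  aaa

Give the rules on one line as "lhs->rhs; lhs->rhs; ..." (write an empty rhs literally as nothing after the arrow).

  | bbaaaba => baaba => aba => a
  | bbaaabbba => baabbba => abbba => abb
  | aababaa => aaaaa
  | aababba => aaaba => aaa

ba->; bab->a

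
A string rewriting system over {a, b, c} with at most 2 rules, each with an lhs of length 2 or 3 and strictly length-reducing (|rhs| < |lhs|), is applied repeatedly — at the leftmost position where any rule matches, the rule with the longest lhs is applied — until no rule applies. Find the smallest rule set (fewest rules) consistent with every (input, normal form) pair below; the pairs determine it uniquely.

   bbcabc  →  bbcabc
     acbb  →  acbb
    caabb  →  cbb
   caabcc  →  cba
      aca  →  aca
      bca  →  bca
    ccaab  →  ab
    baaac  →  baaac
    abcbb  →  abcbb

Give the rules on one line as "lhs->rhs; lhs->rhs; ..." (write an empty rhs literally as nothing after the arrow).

aab->b; cc->a

  | bbcabc
  | acbb
  | caabb => cbb
  | caabcc => cbcc => cba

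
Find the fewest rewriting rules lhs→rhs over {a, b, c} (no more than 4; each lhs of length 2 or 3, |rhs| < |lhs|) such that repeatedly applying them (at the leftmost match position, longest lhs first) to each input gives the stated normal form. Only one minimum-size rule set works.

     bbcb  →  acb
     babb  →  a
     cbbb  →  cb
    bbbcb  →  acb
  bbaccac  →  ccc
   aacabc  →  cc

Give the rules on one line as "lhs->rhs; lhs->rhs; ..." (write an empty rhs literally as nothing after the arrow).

  | bbcb => acb
  | babb => baa => bb => a
  | cbbb => cab => cb
  | bbbcb => abcb => acb

aa->b; bb->a; bc->c; ca->c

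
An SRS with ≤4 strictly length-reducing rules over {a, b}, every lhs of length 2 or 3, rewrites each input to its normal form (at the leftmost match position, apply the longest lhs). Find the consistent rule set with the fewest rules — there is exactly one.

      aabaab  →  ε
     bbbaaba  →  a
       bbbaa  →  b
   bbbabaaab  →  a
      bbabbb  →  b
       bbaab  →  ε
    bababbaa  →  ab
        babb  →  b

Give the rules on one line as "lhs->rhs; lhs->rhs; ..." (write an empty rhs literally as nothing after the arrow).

  | aabaab => aab => ε
  | bbbaaba => bbaaba => baaba => baba => a
  | bbbaa => bbaa => baa => ba => b
  | bbbabaaab => bbabaaab => babaaab => aaab => a

aab->; ba->b; bab->; bb->b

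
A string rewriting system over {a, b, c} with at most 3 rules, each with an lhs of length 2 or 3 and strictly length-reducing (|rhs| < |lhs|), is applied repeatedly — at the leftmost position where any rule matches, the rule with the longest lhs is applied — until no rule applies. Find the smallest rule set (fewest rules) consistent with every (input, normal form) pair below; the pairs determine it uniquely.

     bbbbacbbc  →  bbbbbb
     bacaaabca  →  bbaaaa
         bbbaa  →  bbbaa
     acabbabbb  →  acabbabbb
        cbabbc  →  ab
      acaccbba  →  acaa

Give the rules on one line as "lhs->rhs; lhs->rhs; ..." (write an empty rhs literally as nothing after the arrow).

bac->bb; bc->; cb->

  | bbbbacbbc => bbbbbbbc => bbbbbb
  | bacaaabca => bbaaabca => bbaaaa
  | bbbaa
  | acabbabbb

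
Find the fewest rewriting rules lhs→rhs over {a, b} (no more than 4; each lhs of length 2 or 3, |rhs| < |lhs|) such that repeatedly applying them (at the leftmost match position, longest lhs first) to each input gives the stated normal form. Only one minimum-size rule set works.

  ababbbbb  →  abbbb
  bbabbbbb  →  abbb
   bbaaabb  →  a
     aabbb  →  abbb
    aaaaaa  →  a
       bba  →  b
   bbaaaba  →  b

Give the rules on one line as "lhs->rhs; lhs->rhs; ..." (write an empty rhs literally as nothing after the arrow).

  | ababbbbb => aabbbb => abbbb
  | bbabbbbb => babbbb => abbb
  | bbaaabb => bbabb => bab => a
  | aabbb => abbb

aa->a; ba->; baa->b; bab->a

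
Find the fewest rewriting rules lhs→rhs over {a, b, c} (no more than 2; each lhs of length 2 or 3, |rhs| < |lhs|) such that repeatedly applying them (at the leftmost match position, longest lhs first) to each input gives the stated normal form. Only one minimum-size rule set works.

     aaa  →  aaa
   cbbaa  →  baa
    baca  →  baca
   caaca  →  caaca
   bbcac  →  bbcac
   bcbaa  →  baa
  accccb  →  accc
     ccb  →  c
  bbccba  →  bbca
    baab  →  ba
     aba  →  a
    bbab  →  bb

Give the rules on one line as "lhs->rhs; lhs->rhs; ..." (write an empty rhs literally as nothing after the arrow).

  | aaa
  | cbbaa => baa
  | baca
  | caaca

ab->; cb->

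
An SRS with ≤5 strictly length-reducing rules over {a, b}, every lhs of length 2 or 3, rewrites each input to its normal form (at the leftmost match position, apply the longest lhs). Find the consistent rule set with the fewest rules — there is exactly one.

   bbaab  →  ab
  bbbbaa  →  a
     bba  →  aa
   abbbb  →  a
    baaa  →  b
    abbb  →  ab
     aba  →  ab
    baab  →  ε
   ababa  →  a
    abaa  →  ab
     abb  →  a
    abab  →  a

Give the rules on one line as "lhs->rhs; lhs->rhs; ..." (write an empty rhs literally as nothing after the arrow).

  | bbaab => aaab => ab
  | bbbbaa => bbaa => aaa => a
  | bba => aa
  | abbbb => abb => a

aaa->a; ba->b; bb->; bba->aa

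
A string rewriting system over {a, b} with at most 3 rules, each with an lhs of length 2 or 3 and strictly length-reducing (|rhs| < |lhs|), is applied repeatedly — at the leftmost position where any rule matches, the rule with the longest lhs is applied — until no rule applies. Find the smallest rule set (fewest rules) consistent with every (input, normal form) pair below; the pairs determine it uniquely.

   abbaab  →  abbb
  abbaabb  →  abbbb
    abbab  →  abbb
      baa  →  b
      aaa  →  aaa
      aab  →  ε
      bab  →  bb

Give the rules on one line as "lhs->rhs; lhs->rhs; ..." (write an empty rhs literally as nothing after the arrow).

aab->; ba->b

  | abbaab => abbab => abbb
  | abbaabb => abbabb => abbbb
  | abbab => abbb
  | baa => ba => b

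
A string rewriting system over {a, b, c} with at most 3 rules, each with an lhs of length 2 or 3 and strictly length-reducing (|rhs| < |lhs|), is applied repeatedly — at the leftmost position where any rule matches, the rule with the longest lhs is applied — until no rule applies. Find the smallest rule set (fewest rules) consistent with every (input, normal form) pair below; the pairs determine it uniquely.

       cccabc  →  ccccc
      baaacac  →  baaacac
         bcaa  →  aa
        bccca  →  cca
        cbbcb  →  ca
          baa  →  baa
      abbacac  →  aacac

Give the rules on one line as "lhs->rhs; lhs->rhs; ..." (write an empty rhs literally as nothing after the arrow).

ab->c; bc->; cb->a

  | cccabc => ccccc
  | baaacac
  | bcaa => aa
  | bccca => cca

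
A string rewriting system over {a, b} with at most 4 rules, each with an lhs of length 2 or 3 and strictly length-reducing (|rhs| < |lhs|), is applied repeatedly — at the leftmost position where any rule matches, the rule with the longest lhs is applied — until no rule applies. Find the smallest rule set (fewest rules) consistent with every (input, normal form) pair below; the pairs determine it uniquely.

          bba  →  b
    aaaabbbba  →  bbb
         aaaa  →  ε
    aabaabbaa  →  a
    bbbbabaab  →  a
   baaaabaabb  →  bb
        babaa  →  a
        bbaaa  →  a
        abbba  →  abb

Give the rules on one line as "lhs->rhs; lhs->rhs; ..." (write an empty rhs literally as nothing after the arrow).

  | bba => b
  | aaaabbbba => aabbbba => bbbba => bbb
  | aaaa => aa => ε
  | aabaabbaa => baabbaa => abbaa => aba => a

aa->; ba->; bab->a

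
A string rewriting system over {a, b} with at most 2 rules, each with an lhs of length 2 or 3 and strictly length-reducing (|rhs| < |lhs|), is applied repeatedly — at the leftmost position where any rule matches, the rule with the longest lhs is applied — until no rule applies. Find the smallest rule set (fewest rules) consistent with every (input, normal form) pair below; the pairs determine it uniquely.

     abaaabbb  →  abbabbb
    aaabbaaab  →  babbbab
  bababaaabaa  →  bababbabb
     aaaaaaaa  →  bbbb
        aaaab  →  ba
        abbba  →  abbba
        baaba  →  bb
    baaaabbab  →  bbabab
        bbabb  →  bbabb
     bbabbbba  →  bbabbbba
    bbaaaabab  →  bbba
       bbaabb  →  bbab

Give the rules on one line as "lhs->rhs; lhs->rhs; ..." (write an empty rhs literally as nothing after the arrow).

  | abaaabbb => abbabbb
  | aaabbaaab => babbaaab => babbbab
  | bababaaabaa => bababbabaa => bababbabb
  | aaaaaaaa => baaaaaa => bbaaaa => bbbaa => bbbb

aa->b; aab->a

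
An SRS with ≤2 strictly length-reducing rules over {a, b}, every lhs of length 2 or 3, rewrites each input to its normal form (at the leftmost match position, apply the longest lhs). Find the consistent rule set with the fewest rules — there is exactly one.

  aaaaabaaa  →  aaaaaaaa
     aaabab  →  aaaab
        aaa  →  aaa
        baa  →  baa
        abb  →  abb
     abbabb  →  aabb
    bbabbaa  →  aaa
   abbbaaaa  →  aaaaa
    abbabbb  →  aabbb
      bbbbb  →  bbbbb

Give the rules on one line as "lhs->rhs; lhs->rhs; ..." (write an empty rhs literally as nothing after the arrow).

aba->aa; bba->a

  | aaaaabaaa => aaaaaaaa
  | aaabab => aaaab
  | aaa
  | baa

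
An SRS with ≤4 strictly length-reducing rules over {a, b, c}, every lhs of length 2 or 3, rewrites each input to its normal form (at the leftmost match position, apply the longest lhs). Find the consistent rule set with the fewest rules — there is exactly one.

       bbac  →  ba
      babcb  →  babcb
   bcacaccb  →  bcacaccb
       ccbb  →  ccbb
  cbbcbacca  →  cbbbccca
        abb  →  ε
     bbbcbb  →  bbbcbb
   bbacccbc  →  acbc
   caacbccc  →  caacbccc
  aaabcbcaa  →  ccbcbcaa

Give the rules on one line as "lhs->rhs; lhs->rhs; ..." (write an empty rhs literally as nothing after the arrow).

  | bbac => ba
  | babcb
  | bcacaccb
  | ccbb

aaa->cc; abb->; bac->a; cba->bc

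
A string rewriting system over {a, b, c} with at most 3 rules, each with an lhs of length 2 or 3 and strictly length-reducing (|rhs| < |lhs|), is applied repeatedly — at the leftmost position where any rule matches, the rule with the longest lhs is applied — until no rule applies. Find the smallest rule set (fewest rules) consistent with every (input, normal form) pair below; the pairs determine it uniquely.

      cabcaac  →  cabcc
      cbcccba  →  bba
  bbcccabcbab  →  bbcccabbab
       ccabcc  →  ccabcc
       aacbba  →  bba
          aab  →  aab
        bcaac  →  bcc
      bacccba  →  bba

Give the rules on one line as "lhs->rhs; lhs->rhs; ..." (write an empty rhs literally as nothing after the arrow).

  | cabcaac => cabcac => cabcc
  | cbcccba => bcccba => bccba => bcba => bba
  | bbcccabcbab => bbcccabbab
  | ccabcc

ac->c; cb->b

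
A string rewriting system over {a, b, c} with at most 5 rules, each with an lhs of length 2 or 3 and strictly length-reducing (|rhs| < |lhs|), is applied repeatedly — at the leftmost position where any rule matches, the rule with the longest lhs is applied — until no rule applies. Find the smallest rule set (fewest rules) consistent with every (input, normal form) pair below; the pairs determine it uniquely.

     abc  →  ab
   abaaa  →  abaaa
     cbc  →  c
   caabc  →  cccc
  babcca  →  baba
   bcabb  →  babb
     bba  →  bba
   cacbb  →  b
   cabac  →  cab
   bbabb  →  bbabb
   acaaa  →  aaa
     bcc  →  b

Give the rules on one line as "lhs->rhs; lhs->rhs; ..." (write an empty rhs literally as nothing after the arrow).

aab->cc; ac->; bc->b; cb->

  | abc => ab
  | abaaa
  | cbc => c
  | caabc => cccc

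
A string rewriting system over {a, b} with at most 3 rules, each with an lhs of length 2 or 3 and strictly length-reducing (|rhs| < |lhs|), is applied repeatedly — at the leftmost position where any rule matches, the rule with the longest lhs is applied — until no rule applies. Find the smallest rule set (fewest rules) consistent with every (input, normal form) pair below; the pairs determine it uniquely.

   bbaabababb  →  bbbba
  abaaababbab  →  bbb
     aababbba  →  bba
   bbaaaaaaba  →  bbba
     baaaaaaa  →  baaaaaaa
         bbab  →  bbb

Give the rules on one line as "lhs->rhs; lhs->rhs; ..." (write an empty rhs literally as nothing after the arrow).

ab->b; abb->a

  | bbaabababb => bbabababb => bbbababb => bbbbabb => bbbba
  | abaaababbab => baaababbab => baababbab => bababbab => bbabbab => bbaab => bbab => bbb
  | aababbba => ababbba => babbba => baba => bba
  | bbaaaaaaba => bbaaaaaba => bbaaaaba => bbaaaba => bbaaba => bbaba => bbba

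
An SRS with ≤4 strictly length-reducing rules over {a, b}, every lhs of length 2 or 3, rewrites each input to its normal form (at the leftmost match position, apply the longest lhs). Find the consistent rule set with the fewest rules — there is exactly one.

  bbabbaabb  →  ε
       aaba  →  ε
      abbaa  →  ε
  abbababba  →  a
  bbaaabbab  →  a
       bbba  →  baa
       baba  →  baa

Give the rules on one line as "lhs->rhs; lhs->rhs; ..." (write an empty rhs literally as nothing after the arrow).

  | bbabbaabb => abbaabb => abaabb => aaabb => bb => ε
  | aaba => aaa => ε
  | abbaa => abaa => aaa => ε
  | abbababba => abababba => aababba => aaabba => bba => a

aaa->; ab->a; bb->; bbb->ba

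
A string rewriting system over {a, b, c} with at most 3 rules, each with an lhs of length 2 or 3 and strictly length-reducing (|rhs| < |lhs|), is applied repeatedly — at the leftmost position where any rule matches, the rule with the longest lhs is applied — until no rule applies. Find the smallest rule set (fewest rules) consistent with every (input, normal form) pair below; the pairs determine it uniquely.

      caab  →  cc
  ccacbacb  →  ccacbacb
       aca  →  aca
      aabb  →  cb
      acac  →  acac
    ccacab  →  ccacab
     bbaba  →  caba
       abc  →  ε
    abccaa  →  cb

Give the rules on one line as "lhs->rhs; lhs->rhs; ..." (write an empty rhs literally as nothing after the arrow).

aa->b; abc->; bb->c

  | caab => cbb => cc
  | ccacbacb
  | aca
  | aabb => bbb => cb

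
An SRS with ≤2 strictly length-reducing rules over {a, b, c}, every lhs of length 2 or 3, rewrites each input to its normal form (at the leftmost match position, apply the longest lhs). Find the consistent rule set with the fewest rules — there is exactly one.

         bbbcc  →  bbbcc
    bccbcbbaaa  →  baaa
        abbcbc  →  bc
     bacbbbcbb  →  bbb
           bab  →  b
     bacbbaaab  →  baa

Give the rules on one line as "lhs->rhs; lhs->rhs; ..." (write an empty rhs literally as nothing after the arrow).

ab->; cb->

  | bbbcc
  | bccbcbbaaa => bccbbaaa => bcbaaa => baaa
  | abbcbc => bcbc => bc
  | bacbbbcbb => babbcbb => bbcbb => bbb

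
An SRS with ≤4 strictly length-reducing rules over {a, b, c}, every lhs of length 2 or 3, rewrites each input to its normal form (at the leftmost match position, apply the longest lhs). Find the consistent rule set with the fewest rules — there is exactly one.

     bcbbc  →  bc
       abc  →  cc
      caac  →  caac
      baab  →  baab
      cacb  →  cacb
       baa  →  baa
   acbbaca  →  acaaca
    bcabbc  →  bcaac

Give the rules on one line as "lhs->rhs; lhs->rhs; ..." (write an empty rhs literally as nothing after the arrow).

abc->cc; bb->a; bcb->

  | bcbbc => bc
  | abc => cc
  | caac
  | baab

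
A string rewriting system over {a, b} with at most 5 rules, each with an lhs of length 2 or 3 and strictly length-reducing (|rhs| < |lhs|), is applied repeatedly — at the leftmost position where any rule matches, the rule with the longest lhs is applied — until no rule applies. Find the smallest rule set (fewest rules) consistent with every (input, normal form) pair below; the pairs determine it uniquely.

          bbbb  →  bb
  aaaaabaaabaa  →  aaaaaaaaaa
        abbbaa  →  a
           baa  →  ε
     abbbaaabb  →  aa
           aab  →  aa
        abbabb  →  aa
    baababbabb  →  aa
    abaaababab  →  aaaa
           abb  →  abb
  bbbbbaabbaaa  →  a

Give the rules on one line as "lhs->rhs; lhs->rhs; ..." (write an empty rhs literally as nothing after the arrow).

aab->aa; ba->a; baa->; bbb->b

  | bbbb => bb
  | aaaaabaaabaa => aaaaaaaabaa => aaaaaaaaaa
  | abbbaa => abaa => a
  | baa => ε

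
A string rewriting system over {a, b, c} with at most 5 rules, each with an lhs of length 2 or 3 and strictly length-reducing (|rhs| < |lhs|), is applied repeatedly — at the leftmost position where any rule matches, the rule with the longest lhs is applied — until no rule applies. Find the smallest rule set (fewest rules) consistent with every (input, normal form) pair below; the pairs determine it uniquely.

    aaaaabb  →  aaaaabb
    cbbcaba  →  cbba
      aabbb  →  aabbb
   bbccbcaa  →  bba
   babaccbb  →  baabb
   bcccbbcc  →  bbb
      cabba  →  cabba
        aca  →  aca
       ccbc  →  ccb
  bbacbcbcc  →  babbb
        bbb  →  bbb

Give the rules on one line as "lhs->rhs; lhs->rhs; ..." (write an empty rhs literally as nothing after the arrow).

abc->a; bac->ab; bc->b; bca->

  | aaaaabb
  | cbbcaba => cbba
  | aabbb
  | bbccbcaa => bbcbcaa => bbbcaa => bba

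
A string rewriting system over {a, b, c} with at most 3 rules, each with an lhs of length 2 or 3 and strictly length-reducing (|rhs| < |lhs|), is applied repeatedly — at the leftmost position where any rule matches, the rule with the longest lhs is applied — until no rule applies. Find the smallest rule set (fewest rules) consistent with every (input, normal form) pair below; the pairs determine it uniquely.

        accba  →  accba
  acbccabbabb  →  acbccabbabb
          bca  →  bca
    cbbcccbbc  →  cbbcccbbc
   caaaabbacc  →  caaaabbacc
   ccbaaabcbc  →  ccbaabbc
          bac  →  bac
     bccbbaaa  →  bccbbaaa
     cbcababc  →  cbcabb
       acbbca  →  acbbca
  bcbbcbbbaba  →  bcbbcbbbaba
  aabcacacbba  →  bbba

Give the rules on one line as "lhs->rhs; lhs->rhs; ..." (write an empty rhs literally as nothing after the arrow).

  | accba
  | acbccabbabb
  | bca
  | cbbcccbbc

abc->b; aca->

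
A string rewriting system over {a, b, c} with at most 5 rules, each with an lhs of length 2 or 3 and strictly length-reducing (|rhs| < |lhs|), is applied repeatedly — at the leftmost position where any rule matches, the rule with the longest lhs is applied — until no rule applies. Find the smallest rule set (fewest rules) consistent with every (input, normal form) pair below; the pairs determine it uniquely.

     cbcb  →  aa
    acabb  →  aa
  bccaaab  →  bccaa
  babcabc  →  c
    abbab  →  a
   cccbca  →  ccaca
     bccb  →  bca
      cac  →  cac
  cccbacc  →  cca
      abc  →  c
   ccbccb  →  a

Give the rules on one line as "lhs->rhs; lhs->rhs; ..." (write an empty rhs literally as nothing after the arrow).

  | cbcb => acb => aa
  | acabb => acb => aa
  | bccaaab => bccaa
  | babcabc => cbcabc => acabc => acc => ba => c

ab->; acc->ba; ba->c; cb->a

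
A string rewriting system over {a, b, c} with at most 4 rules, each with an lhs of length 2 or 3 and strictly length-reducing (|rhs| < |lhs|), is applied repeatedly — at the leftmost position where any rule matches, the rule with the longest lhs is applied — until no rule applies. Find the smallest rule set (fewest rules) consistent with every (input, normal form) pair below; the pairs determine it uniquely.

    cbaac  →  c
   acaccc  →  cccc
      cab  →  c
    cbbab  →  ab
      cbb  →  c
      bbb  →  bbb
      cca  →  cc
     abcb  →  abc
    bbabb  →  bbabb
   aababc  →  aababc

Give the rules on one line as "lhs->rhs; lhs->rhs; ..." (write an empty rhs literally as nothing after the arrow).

ac->c; ca->c; cb->c; cba->a

  | cbaac => aac => ac => c
  | acaccc => caccc => cccc
  | cab => cb => c
  | cbbab => cbab => ab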